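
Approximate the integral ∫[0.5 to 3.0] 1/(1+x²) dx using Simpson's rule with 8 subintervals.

f(x) = 1/(1+x²)
a = 0.5, b = 3.0, n = 8
h = (b - a)/n = 0.312500

Simpson's rule: (h/3)[f(x₀) + 4f(x₁) + 2f(x₂) + ... + f(xₙ)]

x_0 = 0.5000, f(x_0) = 0.800000, coefficient = 1
x_1 = 0.8125, f(x_1) = 0.602353, coefficient = 4
x_2 = 1.1250, f(x_2) = 0.441379, coefficient = 2
x_3 = 1.4375, f(x_3) = 0.326115, coefficient = 4
x_4 = 1.7500, f(x_4) = 0.246154, coefficient = 2
x_5 = 2.0625, f(x_5) = 0.190335, coefficient = 4
x_6 = 2.3750, f(x_6) = 0.150588, coefficient = 2
x_7 = 2.6875, f(x_7) = 0.121615, coefficient = 4
x_8 = 3.0000, f(x_8) = 0.100000, coefficient = 1

I ≈ (0.312500/3) × 7.537912 = 0.785199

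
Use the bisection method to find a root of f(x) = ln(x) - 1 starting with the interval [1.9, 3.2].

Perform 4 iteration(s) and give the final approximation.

f(x) = ln(x) - 1
Initial interval: [1.9, 3.2]

Iteration 1:
  c_1 = (1.900000 + 3.200000)/2 = 2.550000
  f(c_1) = f(2.550000) = -0.063907
  f(a) × f(c) ≥ 0, new interval: [2.550000, 3.200000]
Iteration 2:
  c_2 = (2.550000 + 3.200000)/2 = 2.875000
  f(c_2) = f(2.875000) = 0.056053
  f(a) × f(c) < 0, new interval: [2.550000, 2.875000]
Iteration 3:
  c_3 = (2.550000 + 2.875000)/2 = 2.712500
  f(c_3) = f(2.712500) = -0.002129
  f(a) × f(c) ≥ 0, new interval: [2.712500, 2.875000]
Iteration 4:
  c_4 = (2.712500 + 2.875000)/2 = 2.793750
  f(c_4) = f(2.793750) = 0.027385
  f(a) × f(c) < 0, new interval: [2.712500, 2.793750]

After 4 iteration(s), the approximation is c_4 = 2.793750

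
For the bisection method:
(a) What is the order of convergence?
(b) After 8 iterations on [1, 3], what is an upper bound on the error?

(a) Bisection has linear (order 1) convergence; the error is halved each step.

(b) Error bound = (b-a)/2^n = (3 - 1)/2^{8}
    = 2/2^{8}

(a) 1 (linear); (b) error ≤ 7.81e-03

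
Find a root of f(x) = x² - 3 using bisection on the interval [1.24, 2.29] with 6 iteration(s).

f(x) = x² - 3
Initial interval: [1.24, 2.29]

Iteration 1:
  c_1 = (1.240000 + 2.290000)/2 = 1.765000
  f(c_1) = f(1.765000) = 0.115225
  f(a) × f(c) < 0, new interval: [1.240000, 1.765000]
Iteration 2:
  c_2 = (1.240000 + 1.765000)/2 = 1.502500
  f(c_2) = f(1.502500) = -0.742494
  f(a) × f(c) ≥ 0, new interval: [1.502500, 1.765000]
Iteration 3:
  c_3 = (1.502500 + 1.765000)/2 = 1.633750
  f(c_3) = f(1.633750) = -0.330861
  f(a) × f(c) ≥ 0, new interval: [1.633750, 1.765000]
Iteration 4:
  c_4 = (1.633750 + 1.765000)/2 = 1.699375
  f(c_4) = f(1.699375) = -0.112125
  f(a) × f(c) ≥ 0, new interval: [1.699375, 1.765000]
Iteration 5:
  c_5 = (1.699375 + 1.765000)/2 = 1.732188
  f(c_5) = f(1.732188) = 0.000474
  f(a) × f(c) < 0, new interval: [1.699375, 1.732188]
Iteration 6:
  c_6 = (1.699375 + 1.732188)/2 = 1.715781
  f(c_6) = f(1.715781) = -0.056095
  f(a) × f(c) ≥ 0, new interval: [1.715781, 1.732188]

After 6 iteration(s), the approximation is c_6 = 1.715781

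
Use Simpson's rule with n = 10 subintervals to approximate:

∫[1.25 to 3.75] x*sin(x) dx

f(x) = x*sin(x)
a = 1.25, b = 3.75, n = 10
h = (b - a)/n = 0.250000

Simpson's rule: (h/3)[f(x₀) + 4f(x₁) + 2f(x₂) + ... + f(xₙ)]

x_0 = 1.2500, f(x_0) = 1.186231, coefficient = 1
x_1 = 1.5000, f(x_1) = 1.496242, coefficient = 4
x_2 = 1.7500, f(x_2) = 1.721975, coefficient = 2
x_3 = 2.0000, f(x_3) = 1.818595, coefficient = 4
x_4 = 2.2500, f(x_4) = 1.750665, coefficient = 2
x_5 = 2.5000, f(x_5) = 1.496180, coefficient = 4
x_6 = 2.7500, f(x_6) = 1.049568, coefficient = 2
x_7 = 3.0000, f(x_7) = 0.423360, coefficient = 4
x_8 = 3.2500, f(x_8) = -0.351634, coefficient = 2
x_9 = 3.5000, f(x_9) = -1.227741, coefficient = 4
x_10 = 3.7500, f(x_10) = -2.143355, coefficient = 1

I ≈ (0.250000/3) × 23.410569 = 1.950881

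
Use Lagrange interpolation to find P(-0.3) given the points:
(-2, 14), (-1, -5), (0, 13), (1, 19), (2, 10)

Lagrange interpolation formula:
P(x) = Σ yᵢ × Lᵢ(x)
where Lᵢ(x) = Π_{j≠i} (x - xⱼ)/(xᵢ - xⱼ)

L_0(-0.3) = (-0.3 - (-1))/(-2 - (-1)) × (-0.3 - 0)/(-2 - 0) × (-0.3 - 1)/(-2 - 1) × (-0.3 - 2)/(-2 - 2) = -0.026162
L_1(-0.3) = (-0.3 - (-2))/(-1 - (-2)) × (-0.3 - 0)/(-1 - 0) × (-0.3 - 1)/(-1 - 1) × (-0.3 - 2)/(-1 - 2) = 0.254150
L_2(-0.3) = (-0.3 - (-2))/(0 - (-2)) × (-0.3 - (-1))/(0 - (-1)) × (-0.3 - 1)/(0 - 1) × (-0.3 - 2)/(0 - 2) = 0.889525
L_3(-0.3) = (-0.3 - (-2))/(1 - (-2)) × (-0.3 - (-1))/(1 - (-1)) × (-0.3 - 0)/(1 - 0) × (-0.3 - 2)/(1 - 2) = -0.136850
L_4(-0.3) = (-0.3 - (-2))/(2 - (-2)) × (-0.3 - (-1))/(2 - (-1)) × (-0.3 - 0)/(2 - 0) × (-0.3 - 1)/(2 - 1) = 0.019337

P(-0.3) = 14×L_0(-0.3) + (-5)×L_1(-0.3) + 13×L_2(-0.3) + 19×L_3(-0.3) + 10×L_4(-0.3)
P(-0.3) = 7.520025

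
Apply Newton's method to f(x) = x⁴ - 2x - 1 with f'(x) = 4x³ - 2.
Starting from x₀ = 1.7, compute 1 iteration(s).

f(x) = x⁴ - 2x - 1
f'(x) = 4x³ - 2
x₀ = 1.7

Newton-Raphson formula: x_{n+1} = x_n - f(x_n)/f'(x_n)

Iteration 1:
  f(1.700000) = 3.952100
  f'(1.700000) = 17.652000
  x_1 = 1.700000 - 3.952100/17.652000 = 1.476110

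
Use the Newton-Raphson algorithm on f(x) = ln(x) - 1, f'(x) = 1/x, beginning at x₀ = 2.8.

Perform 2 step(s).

f(x) = ln(x) - 1
f'(x) = 1/x
x₀ = 2.8

Newton-Raphson formula: x_{n+1} = x_n - f(x_n)/f'(x_n)

Iteration 1:
  f(2.800000) = 0.029619
  f'(2.800000) = 0.357143
  x_1 = 2.800000 - 0.029619/0.357143 = 2.717066
Iteration 2:
  f(2.717066) = -0.000448
  f'(2.717066) = 0.368044
  x_2 = 2.717066 - (-0.000448)/0.368044 = 2.718282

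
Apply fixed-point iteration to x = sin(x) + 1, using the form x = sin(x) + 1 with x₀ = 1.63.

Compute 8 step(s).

Equation: x = sin(x) + 1
Fixed-point form: x = sin(x) + 1
x₀ = 1.63

x_1 = g(1.630000) = 1.998248
x_2 = g(1.998248) = 1.910025
x_3 = g(1.910025) = 1.943012
x_4 = g(1.943012) = 1.931524
x_5 = g(1.931524) = 1.935640
x_6 = g(1.935640) = 1.934179
x_7 = g(1.934179) = 1.934700
x_8 = g(1.934700) = 1.934515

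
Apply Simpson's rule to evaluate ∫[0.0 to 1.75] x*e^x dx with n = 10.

f(x) = x*e^x
a = 0.0, b = 1.75, n = 10
h = (b - a)/n = 0.175000

Simpson's rule: (h/3)[f(x₀) + 4f(x₁) + 2f(x₂) + ... + f(xₙ)]

x_0 = 0.0000, f(x_0) = 0.000000, coefficient = 1
x_1 = 0.1750, f(x_1) = 0.208468, coefficient = 4
x_2 = 0.3500, f(x_2) = 0.496674, coefficient = 2
x_3 = 0.5250, f(x_3) = 0.887491, coefficient = 4
x_4 = 0.7000, f(x_4) = 1.409627, coefficient = 2
x_5 = 0.8750, f(x_5) = 2.099016, coefficient = 4
x_6 = 1.0500, f(x_6) = 3.000534, coefficient = 2
x_7 = 1.2250, f(x_7) = 4.170103, coefficient = 4
x_8 = 1.4000, f(x_8) = 5.677280, coefficient = 2
x_9 = 1.5750, f(x_9) = 7.608418, coefficient = 4
x_10 = 1.7500, f(x_10) = 10.070555, coefficient = 1

I ≈ (0.175000/3) × 91.132768 = 5.316078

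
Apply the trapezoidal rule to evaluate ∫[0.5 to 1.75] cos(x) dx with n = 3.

f(x) = cos(x)
a = 0.5, b = 1.75, n = 3
h = (b - a)/n = 0.416667

Trapezoidal rule: (h/2)[f(x₀) + 2f(x₁) + 2f(x₂) + ... + f(xₙ)]

x_0 = 0.5000, f(x_0) = 0.877583, coefficient = 1
x_1 = 0.9167, f(x_1) = 0.608469, coefficient = 2
x_2 = 1.3333, f(x_2) = 0.235238, coefficient = 2
x_3 = 1.7500, f(x_3) = -0.178246, coefficient = 1

I ≈ (0.416667/2) × 2.386749 = 0.497239
Exact value: 0.504560
Error: 0.007321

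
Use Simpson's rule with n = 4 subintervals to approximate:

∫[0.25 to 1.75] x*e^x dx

f(x) = x*e^x
a = 0.25, b = 1.75, n = 4
h = (b - a)/n = 0.375000

Simpson's rule: (h/3)[f(x₀) + 4f(x₁) + 2f(x₂) + ... + f(xₙ)]

x_0 = 0.2500, f(x_0) = 0.321006, coefficient = 1
x_1 = 0.6250, f(x_1) = 1.167654, coefficient = 4
x_2 = 1.0000, f(x_2) = 2.718282, coefficient = 2
x_3 = 1.3750, f(x_3) = 5.438230, coefficient = 4
x_4 = 1.7500, f(x_4) = 10.070555, coefficient = 1

I ≈ (0.375000/3) × 42.251662 = 5.281458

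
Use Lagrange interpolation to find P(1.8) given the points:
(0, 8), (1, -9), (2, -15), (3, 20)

Lagrange interpolation formula:
P(x) = Σ yᵢ × Lᵢ(x)
where Lᵢ(x) = Π_{j≠i} (x - xⱼ)/(xᵢ - xⱼ)

L_0(1.8) = (1.8 - 1)/(0 - 1) × (1.8 - 2)/(0 - 2) × (1.8 - 3)/(0 - 3) = -0.032000
L_1(1.8) = (1.8 - 0)/(1 - 0) × (1.8 - 2)/(1 - 2) × (1.8 - 3)/(1 - 3) = 0.216000
L_2(1.8) = (1.8 - 0)/(2 - 0) × (1.8 - 1)/(2 - 1) × (1.8 - 3)/(2 - 3) = 0.864000
L_3(1.8) = (1.8 - 0)/(3 - 0) × (1.8 - 1)/(3 - 1) × (1.8 - 2)/(3 - 2) = -0.048000

P(1.8) = 8×L_0(1.8) + (-9)×L_1(1.8) + (-15)×L_2(1.8) + 20×L_3(1.8)
P(1.8) = -16.120000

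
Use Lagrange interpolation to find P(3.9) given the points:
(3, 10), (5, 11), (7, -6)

Lagrange interpolation formula:
P(x) = Σ yᵢ × Lᵢ(x)
where Lᵢ(x) = Π_{j≠i} (x - xⱼ)/(xᵢ - xⱼ)

L_0(3.9) = (3.9 - 5)/(3 - 5) × (3.9 - 7)/(3 - 7) = 0.426250
L_1(3.9) = (3.9 - 3)/(5 - 3) × (3.9 - 7)/(5 - 7) = 0.697500
L_2(3.9) = (3.9 - 3)/(7 - 3) × (3.9 - 5)/(7 - 5) = -0.123750

P(3.9) = 10×L_0(3.9) + 11×L_1(3.9) + (-6)×L_2(3.9)
P(3.9) = 12.677500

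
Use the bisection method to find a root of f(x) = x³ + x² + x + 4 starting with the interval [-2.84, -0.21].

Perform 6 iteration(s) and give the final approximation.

f(x) = x³ + x² + x + 4
Initial interval: [-2.84, -0.21]

Iteration 1:
  c_1 = (-2.840000 + (-0.210000))/2 = -1.525000
  f(c_1) = f(-1.525000) = 1.254047
  f(a) × f(c) < 0, new interval: [-2.840000, -1.525000]
Iteration 2:
  c_2 = (-2.840000 + (-1.525000))/2 = -2.182500
  f(c_2) = f(-2.182500) = -3.815110
  f(a) × f(c) ≥ 0, new interval: [-2.182500, -1.525000]
Iteration 3:
  c_3 = (-2.182500 + (-1.525000))/2 = -1.853750
  f(c_3) = f(-1.853750) = -0.787567
  f(a) × f(c) ≥ 0, new interval: [-1.853750, -1.525000]
Iteration 4:
  c_4 = (-1.853750 + (-1.525000))/2 = -1.689375
  f(c_4) = f(-1.689375) = 0.343157
  f(a) × f(c) < 0, new interval: [-1.853750, -1.689375]
Iteration 5:
  c_5 = (-1.853750 + (-1.689375))/2 = -1.771562
  f(c_5) = f(-1.771562) = -0.193060
  f(a) × f(c) ≥ 0, new interval: [-1.771562, -1.689375]
Iteration 6:
  c_6 = (-1.771562 + (-1.689375))/2 = -1.730469
  f(c_6) = f(-1.730469) = 0.082126
  f(a) × f(c) < 0, new interval: [-1.771562, -1.730469]

After 6 iteration(s), the approximation is c_6 = -1.730469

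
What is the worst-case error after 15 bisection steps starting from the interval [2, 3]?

Bisection error bound: |error| ≤ (b-a)/2^n
|error| ≤ (3 - 2)/2^15 = 1/2^15
|error| ≤ 0.0000305176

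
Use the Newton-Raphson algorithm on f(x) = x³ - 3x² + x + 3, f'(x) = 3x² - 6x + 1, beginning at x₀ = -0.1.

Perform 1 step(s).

f(x) = x³ - 3x² + x + 3
f'(x) = 3x² - 6x + 1
x₀ = -0.1

Newton-Raphson formula: x_{n+1} = x_n - f(x_n)/f'(x_n)

Iteration 1:
  f(-0.100000) = 2.869000
  f'(-0.100000) = 1.630000
  x_1 = -0.100000 - 2.869000/1.630000 = -1.860123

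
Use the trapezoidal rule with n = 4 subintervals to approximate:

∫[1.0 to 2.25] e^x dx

f(x) = e^x
a = 1.0, b = 2.25, n = 4
h = (b - a)/n = 0.312500

Trapezoidal rule: (h/2)[f(x₀) + 2f(x₁) + 2f(x₂) + ... + f(xₙ)]

x_0 = 1.0000, f(x_0) = 2.718282, coefficient = 1
x_1 = 1.3125, f(x_1) = 3.715451, coefficient = 2
x_2 = 1.6250, f(x_2) = 5.078419, coefficient = 2
x_3 = 1.9375, f(x_3) = 6.941376, coefficient = 2
x_4 = 2.2500, f(x_4) = 9.487736, coefficient = 1

I ≈ (0.312500/2) × 43.676509 = 6.824455
Exact value: 6.769454
Error: 0.055001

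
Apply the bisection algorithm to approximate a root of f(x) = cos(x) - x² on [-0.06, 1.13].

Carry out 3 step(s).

f(x) = cos(x) - x²
Initial interval: [-0.06, 1.13]

Iteration 1:
  c_1 = (-0.060000 + 1.130000)/2 = 0.535000
  f(c_1) = f(0.535000) = 0.574044
  f(a) × f(c) ≥ 0, new interval: [0.535000, 1.130000]
Iteration 2:
  c_2 = (0.535000 + 1.130000)/2 = 0.832500
  f(c_2) = f(0.832500) = -0.020027
  f(a) × f(c) < 0, new interval: [0.535000, 0.832500]
Iteration 3:
  c_3 = (0.535000 + 0.832500)/2 = 0.683750
  f(c_3) = f(0.683750) = 0.307695
  f(a) × f(c) ≥ 0, new interval: [0.683750, 0.832500]

After 3 iteration(s), the approximation is c_3 = 0.683750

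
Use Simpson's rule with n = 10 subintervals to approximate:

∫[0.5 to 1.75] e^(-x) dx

f(x) = e^(-x)
a = 0.5, b = 1.75, n = 10
h = (b - a)/n = 0.125000

Simpson's rule: (h/3)[f(x₀) + 4f(x₁) + 2f(x₂) + ... + f(xₙ)]

x_0 = 0.5000, f(x_0) = 0.606531, coefficient = 1
x_1 = 0.6250, f(x_1) = 0.535261, coefficient = 4
x_2 = 0.7500, f(x_2) = 0.472367, coefficient = 2
x_3 = 0.8750, f(x_3) = 0.416862, coefficient = 4
x_4 = 1.0000, f(x_4) = 0.367879, coefficient = 2
x_5 = 1.1250, f(x_5) = 0.324652, coefficient = 4
x_6 = 1.2500, f(x_6) = 0.286505, coefficient = 2
x_7 = 1.3750, f(x_7) = 0.252840, coefficient = 4
x_8 = 1.5000, f(x_8) = 0.223130, coefficient = 2
x_9 = 1.6250, f(x_9) = 0.196912, coefficient = 4
x_10 = 1.7500, f(x_10) = 0.173774, coefficient = 1

I ≈ (0.125000/3) × 10.386175 = 0.432757
Exact value: 0.432757
Error: 0.000001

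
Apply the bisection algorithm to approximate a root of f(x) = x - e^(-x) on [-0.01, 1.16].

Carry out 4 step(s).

f(x) = x - e^(-x)
Initial interval: [-0.01, 1.16]

Iteration 1:
  c_1 = (-0.010000 + 1.160000)/2 = 0.575000
  f(c_1) = f(0.575000) = 0.012295
  f(a) × f(c) < 0, new interval: [-0.010000, 0.575000]
Iteration 2:
  c_2 = (-0.010000 + 0.575000)/2 = 0.282500
  f(c_2) = f(0.282500) = -0.471397
  f(a) × f(c) ≥ 0, new interval: [0.282500, 0.575000]
Iteration 3:
  c_3 = (0.282500 + 0.575000)/2 = 0.428750
  f(c_3) = f(0.428750) = -0.222573
  f(a) × f(c) ≥ 0, new interval: [0.428750, 0.575000]
Iteration 4:
  c_4 = (0.428750 + 0.575000)/2 = 0.501875
  f(c_4) = f(0.501875) = -0.103519
  f(a) × f(c) ≥ 0, new interval: [0.501875, 0.575000]

After 4 iteration(s), the approximation is c_4 = 0.501875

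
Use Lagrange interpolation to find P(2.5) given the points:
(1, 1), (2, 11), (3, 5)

Lagrange interpolation formula:
P(x) = Σ yᵢ × Lᵢ(x)
where Lᵢ(x) = Π_{j≠i} (x - xⱼ)/(xᵢ - xⱼ)

L_0(2.5) = (2.5 - 2)/(1 - 2) × (2.5 - 3)/(1 - 3) = -0.125000
L_1(2.5) = (2.5 - 1)/(2 - 1) × (2.5 - 3)/(2 - 3) = 0.750000
L_2(2.5) = (2.5 - 1)/(3 - 1) × (2.5 - 2)/(3 - 2) = 0.375000

P(2.5) = 1×L_0(2.5) + 11×L_1(2.5) + 5×L_2(2.5)
P(2.5) = 10.000000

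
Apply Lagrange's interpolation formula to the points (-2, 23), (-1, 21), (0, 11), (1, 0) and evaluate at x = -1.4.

Lagrange interpolation formula:
P(x) = Σ yᵢ × Lᵢ(x)
where Lᵢ(x) = Π_{j≠i} (x - xⱼ)/(xᵢ - xⱼ)

L_0(-1.4) = (-1.4 - (-1))/(-2 - (-1)) × (-1.4 - 0)/(-2 - 0) × (-1.4 - 1)/(-2 - 1) = 0.224000
L_1(-1.4) = (-1.4 - (-2))/(-1 - (-2)) × (-1.4 - 0)/(-1 - 0) × (-1.4 - 1)/(-1 - 1) = 1.008000
L_2(-1.4) = (-1.4 - (-2))/(0 - (-2)) × (-1.4 - (-1))/(0 - (-1)) × (-1.4 - 1)/(0 - 1) = -0.288000
L_3(-1.4) = (-1.4 - (-2))/(1 - (-2)) × (-1.4 - (-1))/(1 - (-1)) × (-1.4 - 0)/(1 - 0) = 0.056000

P(-1.4) = 23×L_0(-1.4) + 21×L_1(-1.4) + 11×L_2(-1.4) + 0×L_3(-1.4)
P(-1.4) = 23.152000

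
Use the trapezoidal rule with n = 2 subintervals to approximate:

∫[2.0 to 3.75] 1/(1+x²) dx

f(x) = 1/(1+x²)
a = 2.0, b = 3.75, n = 2
h = (b - a)/n = 0.875000

Trapezoidal rule: (h/2)[f(x₀) + 2f(x₁) + 2f(x₂) + ... + f(xₙ)]

x_0 = 2.0000, f(x_0) = 0.200000, coefficient = 1
x_1 = 2.8750, f(x_1) = 0.107926, coefficient = 2
x_2 = 3.7500, f(x_2) = 0.066390, coefficient = 1

I ≈ (0.875000/2) × 0.482242 = 0.210981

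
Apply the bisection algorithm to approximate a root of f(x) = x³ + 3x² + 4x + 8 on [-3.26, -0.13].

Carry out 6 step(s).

f(x) = x³ + 3x² + 4x + 8
Initial interval: [-3.26, -0.13]

Iteration 1:
  c_1 = (-3.260000 + (-0.130000))/2 = -1.695000
  f(c_1) = f(-1.695000) = 4.969298
  f(a) × f(c) < 0, new interval: [-3.260000, -1.695000]
Iteration 2:
  c_2 = (-3.260000 + (-1.695000))/2 = -2.477500
  f(c_2) = f(-2.477500) = 1.297108
  f(a) × f(c) < 0, new interval: [-3.260000, -2.477500]
Iteration 3:
  c_3 = (-3.260000 + (-2.477500))/2 = -2.868750
  f(c_3) = f(-2.868750) = -2.394848
  f(a) × f(c) ≥ 0, new interval: [-2.868750, -2.477500]
Iteration 4:
  c_4 = (-2.868750 + (-2.477500))/2 = -2.673125
  f(c_4) = f(-2.673125) = -0.356783
  f(a) × f(c) ≥ 0, new interval: [-2.673125, -2.477500]
Iteration 5:
  c_5 = (-2.673125 + (-2.477500))/2 = -2.575312
  f(c_5) = f(-2.575312) = 0.515377
  f(a) × f(c) < 0, new interval: [-2.673125, -2.575312]
Iteration 6:
  c_6 = (-2.673125 + (-2.575312))/2 = -2.624219
  f(c_6) = f(-2.624219) = 0.090952
  f(a) × f(c) < 0, new interval: [-2.673125, -2.624219]

After 6 iteration(s), the approximation is c_6 = -2.624219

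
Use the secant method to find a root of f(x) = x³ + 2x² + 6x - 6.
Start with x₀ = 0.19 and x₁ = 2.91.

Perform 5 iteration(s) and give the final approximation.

f(x) = x³ + 2x² + 6x - 6
x₀ = 0.19, x₁ = 2.91

Secant formula: x_{n+1} = x_n - f(x_n)(x_n - x_{n-1})/(f(x_n) - f(x_{n-1}))

Iteration 1:
  f(0.190000) = -4.780941
  f(2.910000) = 53.038371
  x_2 = 2.910000 - 53.038371×(2.910000 - 0.190000)/(53.038371 - (-4.780941))
       = 0.414910
Iteration 2:
  f(2.910000) = 53.038371
  f(0.414910) = -3.094810
  x_3 = 0.414910 - (-3.094810)×(0.414910 - 2.910000)/(-3.094810 - 53.038371)
       = 0.552473
Iteration 3:
  f(0.414910) = -3.094810
  f(0.552473) = -1.906080
  x_4 = 0.552473 - (-1.906080)×(0.552473 - 0.414910)/(-1.906080 - (-3.094810))
       = 0.773049
Iteration 4:
  f(0.552473) = -1.906080
  f(0.773049) = 0.295482
  x_5 = 0.773049 - 0.295482×(0.773049 - 0.552473)/(0.295482 - (-1.906080))
       = 0.743445
Iteration 5:
  f(0.773049) = 0.295482
  f(0.743445) = -0.023004
  x_6 = 0.743445 - (-0.023004)×(0.743445 - 0.773049)/(-0.023004 - 0.295482)
       = 0.745583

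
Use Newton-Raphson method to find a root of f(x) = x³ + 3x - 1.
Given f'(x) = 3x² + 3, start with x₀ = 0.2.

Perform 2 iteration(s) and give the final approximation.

f(x) = x³ + 3x - 1
f'(x) = 3x² + 3
x₀ = 0.2

Newton-Raphson formula: x_{n+1} = x_n - f(x_n)/f'(x_n)

Iteration 1:
  f(0.200000) = -0.392000
  f'(0.200000) = 3.120000
  x_1 = 0.200000 - (-0.392000)/3.120000 = 0.325641
Iteration 2:
  f(0.325641) = 0.011455
  f'(0.325641) = 3.318126
  x_2 = 0.325641 - 0.011455/3.318126 = 0.322189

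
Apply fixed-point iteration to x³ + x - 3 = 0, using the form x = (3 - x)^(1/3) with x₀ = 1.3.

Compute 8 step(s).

Equation: x³ + x - 3 = 0
Fixed-point form: x = (3 - x)^(1/3)
x₀ = 1.3

x_1 = g(1.300000) = 1.193483
x_2 = g(1.193483) = 1.217907
x_3 = g(1.217907) = 1.212393
x_4 = g(1.212393) = 1.213642
x_5 = g(1.213642) = 1.213359
x_6 = g(1.213359) = 1.213423
x_7 = g(1.213423) = 1.213409
x_8 = g(1.213409) = 1.213412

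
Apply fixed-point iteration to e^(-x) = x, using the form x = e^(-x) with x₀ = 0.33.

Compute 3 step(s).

Equation: e^(-x) = x
Fixed-point form: x = e^(-x)
x₀ = 0.33

x_1 = g(0.330000) = 0.718924
x_2 = g(0.718924) = 0.487276
x_3 = g(0.487276) = 0.614297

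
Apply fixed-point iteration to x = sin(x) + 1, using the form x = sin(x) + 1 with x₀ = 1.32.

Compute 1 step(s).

Equation: x = sin(x) + 1
Fixed-point form: x = sin(x) + 1
x₀ = 1.32

x_1 = g(1.320000) = 1.968715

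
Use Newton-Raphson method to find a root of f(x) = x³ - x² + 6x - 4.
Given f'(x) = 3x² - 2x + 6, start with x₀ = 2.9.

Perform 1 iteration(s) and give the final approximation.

f(x) = x³ - x² + 6x - 4
f'(x) = 3x² - 2x + 6
x₀ = 2.9

Newton-Raphson formula: x_{n+1} = x_n - f(x_n)/f'(x_n)

Iteration 1:
  f(2.900000) = 29.379000
  f'(2.900000) = 25.430000
  x_1 = 2.900000 - 29.379000/25.430000 = 1.744711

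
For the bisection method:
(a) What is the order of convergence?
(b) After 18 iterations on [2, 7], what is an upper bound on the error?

(a) Bisection has linear (order 1) convergence; the error is halved each step.

(b) Error bound = (b-a)/2^n = (7 - 2)/2^{18}
    = 5/2^{18}

(a) 1 (linear); (b) error ≤ 1.91e-05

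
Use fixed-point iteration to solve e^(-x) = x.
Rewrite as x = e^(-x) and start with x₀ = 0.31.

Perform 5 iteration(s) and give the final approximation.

Equation: e^(-x) = x
Fixed-point form: x = e^(-x)
x₀ = 0.31

x_1 = g(0.310000) = 0.733447
x_2 = g(0.733447) = 0.480251
x_3 = g(0.480251) = 0.618628
x_4 = g(0.618628) = 0.538683
x_5 = g(0.538683) = 0.583516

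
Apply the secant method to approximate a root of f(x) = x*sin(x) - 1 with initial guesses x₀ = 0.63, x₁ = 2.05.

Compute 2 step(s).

f(x) = x*sin(x) - 1
x₀ = 0.63, x₁ = 2.05

Secant formula: x_{n+1} = x_n - f(x_n)(x_n - x_{n-1})/(f(x_n) - f(x_{n-1}))

Iteration 1:
  f(0.630000) = -0.628839
  f(2.050000) = 0.819093
  x_2 = 2.050000 - 0.819093×(2.050000 - 0.630000)/(0.819093 - (-0.628839))
       = 1.246708
Iteration 2:
  f(2.050000) = 0.819093
  f(1.246708) = 0.181806
  x_3 = 1.246708 - 0.181806×(1.246708 - 2.050000)/(0.181806 - 0.819093)
       = 1.017544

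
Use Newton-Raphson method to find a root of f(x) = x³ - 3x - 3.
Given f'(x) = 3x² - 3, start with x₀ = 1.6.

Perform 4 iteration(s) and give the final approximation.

f(x) = x³ - 3x - 3
f'(x) = 3x² - 3
x₀ = 1.6

Newton-Raphson formula: x_{n+1} = x_n - f(x_n)/f'(x_n)

Iteration 1:
  f(1.600000) = -3.704000
  f'(1.600000) = 4.680000
  x_1 = 1.600000 - (-3.704000)/4.680000 = 2.391453
Iteration 2:
  f(2.391453) = 3.502474
  f'(2.391453) = 14.157142
  x_2 = 2.391453 - 3.502474/14.157142 = 2.144053
Iteration 3:
  f(2.144053) = 0.423976
  f'(2.144053) = 10.790892
  x_3 = 2.144053 - 0.423976/10.790892 = 2.104763
Iteration 4:
  f(2.104763) = 0.009869
  f'(2.104763) = 10.290082
  x_4 = 2.104763 - 0.009869/10.290082 = 2.103804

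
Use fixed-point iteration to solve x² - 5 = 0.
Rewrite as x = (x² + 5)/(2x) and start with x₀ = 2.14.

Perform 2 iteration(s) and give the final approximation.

Equation: x² - 5 = 0
Fixed-point form: x = (x² + 5)/(2x)
x₀ = 2.14

x_1 = g(2.140000) = 2.238224
x_2 = g(2.238224) = 2.236069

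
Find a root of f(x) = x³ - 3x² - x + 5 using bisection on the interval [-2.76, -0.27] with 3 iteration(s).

f(x) = x³ - 3x² - x + 5
Initial interval: [-2.76, -0.27]

Iteration 1:
  c_1 = (-2.760000 + (-0.270000))/2 = -1.515000
  f(c_1) = f(-1.515000) = -3.847941
  f(a) × f(c) ≥ 0, new interval: [-1.515000, -0.270000]
Iteration 2:
  c_2 = (-1.515000 + (-0.270000))/2 = -0.892500
  f(c_2) = f(-0.892500) = 2.791905
  f(a) × f(c) < 0, new interval: [-1.515000, -0.892500]
Iteration 3:
  c_3 = (-1.515000 + (-0.892500))/2 = -1.203750
  f(c_3) = f(-1.203750) = 0.112457
  f(a) × f(c) < 0, new interval: [-1.515000, -1.203750]

After 3 iteration(s), the approximation is c_3 = -1.203750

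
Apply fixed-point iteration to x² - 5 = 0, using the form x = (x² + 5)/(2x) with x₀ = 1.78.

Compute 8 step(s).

Equation: x² - 5 = 0
Fixed-point form: x = (x² + 5)/(2x)
x₀ = 1.78

x_1 = g(1.780000) = 2.294494
x_2 = g(2.294494) = 2.236812
x_3 = g(2.236812) = 2.236068
x_4 = g(2.236068) = 2.236068
x_5 = g(2.236068) = 2.236068
x_6 = g(2.236068) = 2.236068
x_7 = g(2.236068) = 2.236068
x_8 = g(2.236068) = 2.236068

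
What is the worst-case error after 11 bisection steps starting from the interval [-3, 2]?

Bisection error bound: |error| ≤ (b-a)/2^n
|error| ≤ (2 - (-3))/2^11 = 5/2^11
|error| ≤ 0.0024414062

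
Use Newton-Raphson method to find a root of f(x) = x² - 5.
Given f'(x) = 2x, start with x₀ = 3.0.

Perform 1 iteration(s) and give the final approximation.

f(x) = x² - 5
f'(x) = 2x
x₀ = 3.0

Newton-Raphson formula: x_{n+1} = x_n - f(x_n)/f'(x_n)

Iteration 1:
  f(3.000000) = 4.000000
  f'(3.000000) = 6.000000
  x_1 = 3.000000 - 4.000000/6.000000 = 2.333333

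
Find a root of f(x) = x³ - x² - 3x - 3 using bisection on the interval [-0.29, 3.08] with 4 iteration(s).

f(x) = x³ - x² - 3x - 3
Initial interval: [-0.29, 3.08]

Iteration 1:
  c_1 = (-0.290000 + 3.080000)/2 = 1.395000
  f(c_1) = f(1.395000) = -6.416320
  f(a) × f(c) ≥ 0, new interval: [1.395000, 3.080000]
Iteration 2:
  c_2 = (1.395000 + 3.080000)/2 = 2.237500
  f(c_2) = f(2.237500) = -3.517072
  f(a) × f(c) ≥ 0, new interval: [2.237500, 3.080000]
Iteration 3:
  c_3 = (2.237500 + 3.080000)/2 = 2.658750
  f(c_3) = f(2.658750) = 0.749373
  f(a) × f(c) < 0, new interval: [2.237500, 2.658750]
Iteration 4:
  c_4 = (2.237500 + 2.658750)/2 = 2.448125
  f(c_4) = f(2.448125) = -1.665304
  f(a) × f(c) ≥ 0, new interval: [2.448125, 2.658750]

After 4 iteration(s), the approximation is c_4 = 2.448125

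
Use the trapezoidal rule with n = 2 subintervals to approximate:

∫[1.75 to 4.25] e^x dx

f(x) = e^x
a = 1.75, b = 4.25, n = 2
h = (b - a)/n = 1.250000

Trapezoidal rule: (h/2)[f(x₀) + 2f(x₁) + 2f(x₂) + ... + f(xₙ)]

x_0 = 1.7500, f(x_0) = 5.754603, coefficient = 1
x_1 = 3.0000, f(x_1) = 20.085537, coefficient = 2
x_2 = 4.2500, f(x_2) = 70.105412, coefficient = 1

I ≈ (1.250000/2) × 116.031089 = 72.519431
Exact value: 64.350810
Error: 8.168621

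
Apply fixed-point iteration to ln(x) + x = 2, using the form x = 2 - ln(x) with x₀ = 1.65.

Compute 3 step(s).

Equation: ln(x) + x = 2
Fixed-point form: x = 2 - ln(x)
x₀ = 1.65

x_1 = g(1.650000) = 1.499225
x_2 = g(1.499225) = 1.595052
x_3 = g(1.595052) = 1.533094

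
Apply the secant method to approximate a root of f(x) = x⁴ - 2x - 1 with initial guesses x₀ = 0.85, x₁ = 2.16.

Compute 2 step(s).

f(x) = x⁴ - 2x - 1
x₀ = 0.85, x₁ = 2.16

Secant formula: x_{n+1} = x_n - f(x_n)(x_n - x_{n-1})/(f(x_n) - f(x_{n-1}))

Iteration 1:
  f(0.850000) = -2.177994
  f(2.160000) = 16.447823
  x_2 = 2.160000 - 16.447823×(2.160000 - 0.850000)/(16.447823 - (-2.177994))
       = 1.003184
Iteration 2:
  f(2.160000) = 16.447823
  f(1.003184) = -1.993572
  x_3 = 1.003184 - (-1.993572)×(1.003184 - 2.160000)/(-1.993572 - 16.447823)
       = 1.128239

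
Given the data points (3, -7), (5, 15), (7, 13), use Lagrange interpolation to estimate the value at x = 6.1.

Lagrange interpolation formula:
P(x) = Σ yᵢ × Lᵢ(x)
where Lᵢ(x) = Π_{j≠i} (x - xⱼ)/(xᵢ - xⱼ)

L_0(6.1) = (6.1 - 5)/(3 - 5) × (6.1 - 7)/(3 - 7) = -0.123750
L_1(6.1) = (6.1 - 3)/(5 - 3) × (6.1 - 7)/(5 - 7) = 0.697500
L_2(6.1) = (6.1 - 3)/(7 - 3) × (6.1 - 5)/(7 - 5) = 0.426250

P(6.1) = (-7)×L_0(6.1) + 15×L_1(6.1) + 13×L_2(6.1)
P(6.1) = 16.870000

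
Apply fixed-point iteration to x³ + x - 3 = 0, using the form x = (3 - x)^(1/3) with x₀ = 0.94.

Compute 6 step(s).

Equation: x³ + x - 3 = 0
Fixed-point form: x = (3 - x)^(1/3)
x₀ = 0.94

x_1 = g(0.940000) = 1.272396
x_2 = g(1.272396) = 1.199908
x_3 = g(1.199908) = 1.216461
x_4 = g(1.216461) = 1.212721
x_5 = g(1.212721) = 1.213568
x_6 = g(1.213568) = 1.213376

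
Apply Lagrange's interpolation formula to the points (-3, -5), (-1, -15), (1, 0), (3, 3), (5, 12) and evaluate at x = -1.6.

Lagrange interpolation formula:
P(x) = Σ yᵢ × Lᵢ(x)
where Lᵢ(x) = Π_{j≠i} (x - xⱼ)/(xᵢ - xⱼ)

L_0(-1.6) = (-1.6 - (-1))/(-3 - (-1)) × (-1.6 - 1)/(-3 - 1) × (-1.6 - 3)/(-3 - 3) × (-1.6 - 5)/(-3 - 5) = 0.123338
L_1(-1.6) = (-1.6 - (-3))/(-1 - (-3)) × (-1.6 - 1)/(-1 - 1) × (-1.6 - 3)/(-1 - 3) × (-1.6 - 5)/(-1 - 5) = 1.151150
L_2(-1.6) = (-1.6 - (-3))/(1 - (-3)) × (-1.6 - (-1))/(1 - (-1)) × (-1.6 - 3)/(1 - 3) × (-1.6 - 5)/(1 - 5) = -0.398475
L_3(-1.6) = (-1.6 - (-3))/(3 - (-3)) × (-1.6 - (-1))/(3 - (-1)) × (-1.6 - 1)/(3 - 1) × (-1.6 - 5)/(3 - 5) = 0.150150
L_4(-1.6) = (-1.6 - (-3))/(5 - (-3)) × (-1.6 - (-1))/(5 - (-1)) × (-1.6 - 1)/(5 - 1) × (-1.6 - 3)/(5 - 3) = -0.026163

P(-1.6) = (-5)×L_0(-1.6) + (-15)×L_1(-1.6) + 0×L_2(-1.6) + 3×L_3(-1.6) + 12×L_4(-1.6)
P(-1.6) = -17.747437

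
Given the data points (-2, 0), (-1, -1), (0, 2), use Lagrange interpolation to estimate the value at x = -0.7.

Lagrange interpolation formula:
P(x) = Σ yᵢ × Lᵢ(x)
where Lᵢ(x) = Π_{j≠i} (x - xⱼ)/(xᵢ - xⱼ)

L_0(-0.7) = (-0.7 - (-1))/(-2 - (-1)) × (-0.7 - 0)/(-2 - 0) = -0.105000
L_1(-0.7) = (-0.7 - (-2))/(-1 - (-2)) × (-0.7 - 0)/(-1 - 0) = 0.910000
L_2(-0.7) = (-0.7 - (-2))/(0 - (-2)) × (-0.7 - (-1))/(0 - (-1)) = 0.195000

P(-0.7) = 0×L_0(-0.7) + (-1)×L_1(-0.7) + 2×L_2(-0.7)
P(-0.7) = -0.520000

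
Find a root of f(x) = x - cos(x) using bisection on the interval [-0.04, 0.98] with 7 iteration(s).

f(x) = x - cos(x)
Initial interval: [-0.04, 0.98]

Iteration 1:
  c_1 = (-0.040000 + 0.980000)/2 = 0.470000
  f(c_1) = f(0.470000) = -0.421568
  f(a) × f(c) ≥ 0, new interval: [0.470000, 0.980000]
Iteration 2:
  c_2 = (0.470000 + 0.980000)/2 = 0.725000
  f(c_2) = f(0.725000) = -0.023499
  f(a) × f(c) ≥ 0, new interval: [0.725000, 0.980000]
Iteration 3:
  c_3 = (0.725000 + 0.980000)/2 = 0.852500
  f(c_3) = f(0.852500) = 0.194397
  f(a) × f(c) < 0, new interval: [0.725000, 0.852500]
Iteration 4:
  c_4 = (0.725000 + 0.852500)/2 = 0.788750
  f(c_4) = f(0.788750) = 0.084017
  f(a) × f(c) < 0, new interval: [0.725000, 0.788750]
Iteration 5:
  c_5 = (0.725000 + 0.788750)/2 = 0.756875
  f(c_5) = f(0.756875) = 0.029890
  f(a) × f(c) < 0, new interval: [0.725000, 0.756875]
Iteration 6:
  c_6 = (0.725000 + 0.756875)/2 = 0.740938
  f(c_6) = f(0.740938) = 0.003101
  f(a) × f(c) < 0, new interval: [0.725000, 0.740938]
Iteration 7:
  c_7 = (0.725000 + 0.740938)/2 = 0.732969
  f(c_7) = f(0.732969) = -0.010223
  f(a) × f(c) ≥ 0, new interval: [0.732969, 0.740938]

After 7 iteration(s), the approximation is c_7 = 0.732969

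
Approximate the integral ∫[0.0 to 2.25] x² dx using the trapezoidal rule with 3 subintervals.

f(x) = x²
a = 0.0, b = 2.25, n = 3
h = (b - a)/n = 0.750000

Trapezoidal rule: (h/2)[f(x₀) + 2f(x₁) + 2f(x₂) + ... + f(xₙ)]

x_0 = 0.0000, f(x_0) = 0.000000, coefficient = 1
x_1 = 0.7500, f(x_1) = 0.562500, coefficient = 2
x_2 = 1.5000, f(x_2) = 2.250000, coefficient = 2
x_3 = 2.2500, f(x_3) = 5.062500, coefficient = 1

I ≈ (0.750000/2) × 10.687500 = 4.007812
Exact value: 3.796875
Error: 0.210938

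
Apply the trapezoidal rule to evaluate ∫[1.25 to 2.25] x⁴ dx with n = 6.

f(x) = x⁴
a = 1.25, b = 2.25, n = 6
h = (b - a)/n = 0.166667

Trapezoidal rule: (h/2)[f(x₀) + 2f(x₁) + 2f(x₂) + ... + f(xₙ)]

x_0 = 1.2500, f(x_0) = 2.441406, coefficient = 1
x_1 = 1.4167, f(x_1) = 4.027826, coefficient = 2
x_2 = 1.5833, f(x_2) = 6.284770, coefficient = 2
x_3 = 1.7500, f(x_3) = 9.378906, coefficient = 2
x_4 = 1.9167, f(x_4) = 13.495419, coefficient = 2
x_5 = 2.0833, f(x_5) = 18.838011, coefficient = 2
x_6 = 2.2500, f(x_6) = 25.628906, coefficient = 1

I ≈ (0.166667/2) × 132.120177 = 11.010015
Exact value: 10.922656
Error: 0.087359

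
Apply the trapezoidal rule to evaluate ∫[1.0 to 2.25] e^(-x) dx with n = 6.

f(x) = e^(-x)
a = 1.0, b = 2.25, n = 6
h = (b - a)/n = 0.208333

Trapezoidal rule: (h/2)[f(x₀) + 2f(x₁) + 2f(x₂) + ... + f(xₙ)]

x_0 = 1.0000, f(x_0) = 0.367879, coefficient = 1
x_1 = 1.2083, f(x_1) = 0.298695, coefficient = 2
x_2 = 1.4167, f(x_2) = 0.242521, coefficient = 2
x_3 = 1.6250, f(x_3) = 0.196912, coefficient = 2
x_4 = 1.8333, f(x_4) = 0.159880, coefficient = 2
x_5 = 2.0417, f(x_5) = 0.129812, coefficient = 2
x_6 = 2.2500, f(x_6) = 0.105399, coefficient = 1

I ≈ (0.208333/2) × 2.528917 = 0.263429
Exact value: 0.262480
Error: 0.000949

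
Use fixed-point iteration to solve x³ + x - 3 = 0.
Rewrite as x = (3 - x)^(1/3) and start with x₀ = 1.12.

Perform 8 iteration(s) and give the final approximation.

Equation: x³ + x - 3 = 0
Fixed-point form: x = (3 - x)^(1/3)
x₀ = 1.12

x_1 = g(1.120000) = 1.234201
x_2 = g(1.234201) = 1.208687
x_3 = g(1.208687) = 1.214480
x_4 = g(1.214480) = 1.213170
x_5 = g(1.213170) = 1.213466
x_6 = g(1.213466) = 1.213399
x_7 = g(1.213399) = 1.213414
x_8 = g(1.213414) = 1.213411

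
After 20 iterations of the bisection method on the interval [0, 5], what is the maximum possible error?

Bisection error bound: |error| ≤ (b-a)/2^n
|error| ≤ (5 - 0)/2^20 = 5/2^20
|error| ≤ 0.0000047684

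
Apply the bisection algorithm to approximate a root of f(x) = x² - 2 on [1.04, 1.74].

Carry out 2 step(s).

f(x) = x² - 2
Initial interval: [1.04, 1.74]

Iteration 1:
  c_1 = (1.040000 + 1.740000)/2 = 1.390000
  f(c_1) = f(1.390000) = -0.067900
  f(a) × f(c) ≥ 0, new interval: [1.390000, 1.740000]
Iteration 2:
  c_2 = (1.390000 + 1.740000)/2 = 1.565000
  f(c_2) = f(1.565000) = 0.449225
  f(a) × f(c) < 0, new interval: [1.390000, 1.565000]

After 2 iteration(s), the approximation is c_2 = 1.565000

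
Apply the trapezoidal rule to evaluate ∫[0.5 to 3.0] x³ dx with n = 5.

f(x) = x³
a = 0.5, b = 3.0, n = 5
h = (b - a)/n = 0.500000

Trapezoidal rule: (h/2)[f(x₀) + 2f(x₁) + 2f(x₂) + ... + f(xₙ)]

x_0 = 0.5000, f(x_0) = 0.125000, coefficient = 1
x_1 = 1.0000, f(x_1) = 1.000000, coefficient = 2
x_2 = 1.5000, f(x_2) = 3.375000, coefficient = 2
x_3 = 2.0000, f(x_3) = 8.000000, coefficient = 2
x_4 = 2.5000, f(x_4) = 15.625000, coefficient = 2
x_5 = 3.0000, f(x_5) = 27.000000, coefficient = 1

I ≈ (0.500000/2) × 83.125000 = 20.781250
Exact value: 20.234375
Error: 0.546875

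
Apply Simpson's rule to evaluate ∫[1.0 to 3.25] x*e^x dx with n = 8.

f(x) = x*e^x
a = 1.0, b = 3.25, n = 8
h = (b - a)/n = 0.281250

Simpson's rule: (h/3)[f(x₀) + 4f(x₁) + 2f(x₂) + ... + f(xₙ)]

x_0 = 1.0000, f(x_0) = 2.718282, coefficient = 1
x_1 = 1.2812, f(x_1) = 4.613958, coefficient = 4
x_2 = 1.5625, f(x_2) = 7.454271, coefficient = 2
x_3 = 1.8438, f(x_3) = 11.652859, coefficient = 4
x_4 = 2.1250, f(x_4) = 17.792407, coefficient = 2
x_5 = 2.4062, f(x_5) = 26.690816, coefficient = 4
x_6 = 2.6875, f(x_6) = 39.492524, coefficient = 2
x_7 = 2.9688, f(x_7) = 57.794348, coefficient = 4
x_8 = 3.2500, f(x_8) = 83.818605, coefficient = 1

I ≈ (0.281250/3) × 619.023215 = 58.033426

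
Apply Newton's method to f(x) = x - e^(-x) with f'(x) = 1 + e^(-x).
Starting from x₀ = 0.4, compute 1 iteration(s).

f(x) = x - e^(-x)
f'(x) = 1 + e^(-x)
x₀ = 0.4

Newton-Raphson formula: x_{n+1} = x_n - f(x_n)/f'(x_n)

Iteration 1:
  f(0.400000) = -0.270320
  f'(0.400000) = 1.670320
  x_1 = 0.400000 - (-0.270320)/1.670320 = 0.561837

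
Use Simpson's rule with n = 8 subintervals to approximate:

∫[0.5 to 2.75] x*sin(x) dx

f(x) = x*sin(x)
a = 0.5, b = 2.75, n = 8
h = (b - a)/n = 0.281250

Simpson's rule: (h/3)[f(x₀) + 4f(x₁) + 2f(x₂) + ... + f(xₙ)]

x_0 = 0.5000, f(x_0) = 0.239713, coefficient = 1
x_1 = 0.7812, f(x_1) = 0.550131, coefficient = 4
x_2 = 1.0625, f(x_2) = 0.928173, coefficient = 2
x_3 = 1.3438, f(x_3) = 1.309263, coefficient = 4
x_4 = 1.6250, f(x_4) = 1.622613, coefficient = 2
x_5 = 1.9062, f(x_5) = 1.799998, coefficient = 4
x_6 = 2.1875, f(x_6) = 1.784539, coefficient = 2
x_7 = 2.4688, f(x_7) = 1.538554, coefficient = 4
x_8 = 2.7500, f(x_8) = 1.049568, coefficient = 1

I ≈ (0.281250/3) × 30.751714 = 2.882973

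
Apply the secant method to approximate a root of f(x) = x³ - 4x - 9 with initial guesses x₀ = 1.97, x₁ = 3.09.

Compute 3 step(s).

f(x) = x³ - 4x - 9
x₀ = 1.97, x₁ = 3.09

Secant formula: x_{n+1} = x_n - f(x_n)(x_n - x_{n-1})/(f(x_n) - f(x_{n-1}))

Iteration 1:
  f(1.970000) = -9.234627
  f(3.090000) = 8.143629
  x_2 = 3.090000 - 8.143629×(3.090000 - 1.970000)/(8.143629 - (-9.234627))
       = 2.565157
Iteration 2:
  f(3.090000) = 8.143629
  f(2.565157) = -2.381825
  x_3 = 2.565157 - (-2.381825)×(2.565157 - 3.090000)/(-2.381825 - 8.143629)
       = 2.683924
Iteration 3:
  f(2.565157) = -2.381825
  f(2.683924) = -0.402183
  x_4 = 2.683924 - (-0.402183)×(2.683924 - 2.565157)/(-0.402183 - (-2.381825))
       = 2.708053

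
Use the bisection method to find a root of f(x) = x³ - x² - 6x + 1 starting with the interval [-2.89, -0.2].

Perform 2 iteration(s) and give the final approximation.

f(x) = x³ - x² - 6x + 1
Initial interval: [-2.89, -0.2]

Iteration 1:
  c_1 = (-2.890000 + (-0.200000))/2 = -1.545000
  f(c_1) = f(-1.545000) = 4.195021
  f(a) × f(c) < 0, new interval: [-2.890000, -1.545000]
Iteration 2:
  c_2 = (-2.890000 + (-1.545000))/2 = -2.217500
  f(c_2) = f(-2.217500) = -1.516433
  f(a) × f(c) ≥ 0, new interval: [-2.217500, -1.545000]

After 2 iteration(s), the approximation is c_2 = -2.217500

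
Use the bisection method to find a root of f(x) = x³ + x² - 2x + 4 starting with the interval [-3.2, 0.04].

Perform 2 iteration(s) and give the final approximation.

f(x) = x³ + x² - 2x + 4
Initial interval: [-3.2, 0.04]

Iteration 1:
  c_1 = (-3.200000 + 0.040000)/2 = -1.580000
  f(c_1) = f(-1.580000) = 5.712088
  f(a) × f(c) < 0, new interval: [-3.200000, -1.580000]
Iteration 2:
  c_2 = (-3.200000 + (-1.580000))/2 = -2.390000
  f(c_2) = f(-2.390000) = 0.840181
  f(a) × f(c) < 0, new interval: [-3.200000, -2.390000]

After 2 iteration(s), the approximation is c_2 = -2.390000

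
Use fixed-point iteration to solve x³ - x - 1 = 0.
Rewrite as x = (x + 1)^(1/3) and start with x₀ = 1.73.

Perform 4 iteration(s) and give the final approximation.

Equation: x³ - x - 1 = 0
Fixed-point form: x = (x + 1)^(1/3)
x₀ = 1.73

x_1 = g(1.730000) = 1.397615
x_2 = g(1.397615) = 1.338422
x_3 = g(1.338422) = 1.327316
x_4 = g(1.327316) = 1.325211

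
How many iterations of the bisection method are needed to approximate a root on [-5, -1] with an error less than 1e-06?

We need (b-a)/2^n ≤ 1e-06
(-1 - (-5))/2^n ≤ 1e-06
4/2^n ≤ 1e-06
2^n ≥ 4000000
n ≥ log₂(4000000) = 21.93
n ≥ 22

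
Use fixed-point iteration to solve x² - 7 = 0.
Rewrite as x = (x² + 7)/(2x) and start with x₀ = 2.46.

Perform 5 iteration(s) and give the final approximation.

Equation: x² - 7 = 0
Fixed-point form: x = (x² + 7)/(2x)
x₀ = 2.46

x_1 = g(2.460000) = 2.652764
x_2 = g(2.652764) = 2.645761
x_3 = g(2.645761) = 2.645751
x_4 = g(2.645751) = 2.645751
x_5 = g(2.645751) = 2.645751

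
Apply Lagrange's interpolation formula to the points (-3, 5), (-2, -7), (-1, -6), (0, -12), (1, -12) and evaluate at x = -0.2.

Lagrange interpolation formula:
P(x) = Σ yᵢ × Lᵢ(x)
where Lᵢ(x) = Π_{j≠i} (x - xⱼ)/(xᵢ - xⱼ)

L_0(-0.2) = (-0.2 - (-2))/(-3 - (-2)) × (-0.2 - (-1))/(-3 - (-1)) × (-0.2 - 0)/(-3 - 0) × (-0.2 - 1)/(-3 - 1) = 0.014400
L_1(-0.2) = (-0.2 - (-3))/(-2 - (-3)) × (-0.2 - (-1))/(-2 - (-1)) × (-0.2 - 0)/(-2 - 0) × (-0.2 - 1)/(-2 - 1) = -0.089600
L_2(-0.2) = (-0.2 - (-3))/(-1 - (-3)) × (-0.2 - (-2))/(-1 - (-2)) × (-0.2 - 0)/(-1 - 0) × (-0.2 - 1)/(-1 - 1) = 0.302400
L_3(-0.2) = (-0.2 - (-3))/(0 - (-3)) × (-0.2 - (-2))/(0 - (-2)) × (-0.2 - (-1))/(0 - (-1)) × (-0.2 - 1)/(0 - 1) = 0.806400
L_4(-0.2) = (-0.2 - (-3))/(1 - (-3)) × (-0.2 - (-2))/(1 - (-2)) × (-0.2 - (-1))/(1 - (-1)) × (-0.2 - 0)/(1 - 0) = -0.033600

P(-0.2) = 5×L_0(-0.2) + (-7)×L_1(-0.2) + (-6)×L_2(-0.2) + (-12)×L_3(-0.2) + (-12)×L_4(-0.2)
P(-0.2) = -10.388800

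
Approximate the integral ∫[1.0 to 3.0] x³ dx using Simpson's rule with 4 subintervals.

f(x) = x³
a = 1.0, b = 3.0, n = 4
h = (b - a)/n = 0.500000

Simpson's rule: (h/3)[f(x₀) + 4f(x₁) + 2f(x₂) + ... + f(xₙ)]

x_0 = 1.0000, f(x_0) = 1.000000, coefficient = 1
x_1 = 1.5000, f(x_1) = 3.375000, coefficient = 4
x_2 = 2.0000, f(x_2) = 8.000000, coefficient = 2
x_3 = 2.5000, f(x_3) = 15.625000, coefficient = 4
x_4 = 3.0000, f(x_4) = 27.000000, coefficient = 1

I ≈ (0.500000/3) × 120.000000 = 20.000000
Exact value: 20.000000
Error: 0.000000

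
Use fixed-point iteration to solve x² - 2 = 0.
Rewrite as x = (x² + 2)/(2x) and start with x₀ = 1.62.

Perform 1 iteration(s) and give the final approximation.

Equation: x² - 2 = 0
Fixed-point form: x = (x² + 2)/(2x)
x₀ = 1.62

x_1 = g(1.620000) = 1.427284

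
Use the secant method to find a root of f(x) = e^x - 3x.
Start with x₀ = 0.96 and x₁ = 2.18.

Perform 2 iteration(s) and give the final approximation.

f(x) = e^x - 3x
x₀ = 0.96, x₁ = 2.18

Secant formula: x_{n+1} = x_n - f(x_n)(x_n - x_{n-1})/(f(x_n) - f(x_{n-1}))

Iteration 1:
  f(0.960000) = -0.268304
  f(2.180000) = 2.306306
  x_2 = 2.180000 - 2.306306×(2.180000 - 0.960000)/(2.306306 - (-0.268304))
       = 1.087138
Iteration 2:
  f(2.180000) = 2.306306
  f(1.087138) = -0.295640
  x_3 = 1.087138 - (-0.295640)×(1.087138 - 2.180000)/(-0.295640 - 2.306306)
       = 1.211312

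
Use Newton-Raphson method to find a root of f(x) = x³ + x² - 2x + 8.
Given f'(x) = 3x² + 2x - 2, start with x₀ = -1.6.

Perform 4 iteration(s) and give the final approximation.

f(x) = x³ + x² - 2x + 8
f'(x) = 3x² + 2x - 2
x₀ = -1.6

Newton-Raphson formula: x_{n+1} = x_n - f(x_n)/f'(x_n)

Iteration 1:
  f(-1.600000) = 9.664000
  f'(-1.600000) = 2.480000
  x_1 = -1.600000 - 9.664000/2.480000 = -5.496774
Iteration 2:
  f(-5.496774) = -116.874355
  f'(-5.496774) = 77.650031
  x_2 = -5.496774 - (-116.874355)/77.650031 = -3.991632
Iteration 3:
  f(-3.991632) = -31.682778
  f'(-3.991632) = 37.816109
  x_3 = -3.991632 - (-31.682778)/37.816109 = -3.153820
Iteration 4:
  f(-3.153820) = -7.115507
  f'(-3.153820) = 21.532104
  x_4 = -3.153820 - (-7.115507)/21.532104 = -2.823360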